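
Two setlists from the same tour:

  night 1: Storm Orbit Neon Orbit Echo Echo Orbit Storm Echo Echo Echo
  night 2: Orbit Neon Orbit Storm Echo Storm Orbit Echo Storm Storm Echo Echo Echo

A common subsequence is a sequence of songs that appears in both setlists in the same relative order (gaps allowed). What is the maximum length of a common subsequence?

9

Match Orbit [2,1], Neon [3,2], Orbit [4,3], Echo [5,5], Echo [6,8], Storm [8,10], Echo [9,11], Echo [10,12], Echo [11,13] — 9 songs in the same relative order in both. Since dp[11][13] = 9, nothing longer is possible.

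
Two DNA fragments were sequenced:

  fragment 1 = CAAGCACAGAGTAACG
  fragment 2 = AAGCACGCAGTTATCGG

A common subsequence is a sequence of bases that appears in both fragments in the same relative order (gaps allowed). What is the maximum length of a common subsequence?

13

One common subsequence of length 13: A [2,1]; then A [3,2]; then G [4,3]; then C [5,4]; then A [6,5]; then C [7,6]; then G [9,7]; then A [10,9]; then G [11,10]; then T [12,12]; then A [13,13]; then C [15,15]; then G [16,17]. The LCS DP gives dp[16][17] = 13, so this is optimal.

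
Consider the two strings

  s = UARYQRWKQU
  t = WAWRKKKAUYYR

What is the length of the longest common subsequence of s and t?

4

Taking A (s #2, t #2); then R (s #3, t #4); then Y (s #4, t #11); then R (s #6, t #12) gives a common subsequence of length 4, and the DP table's final entry dp[10][12] is also 4, so no common subsequence is longer.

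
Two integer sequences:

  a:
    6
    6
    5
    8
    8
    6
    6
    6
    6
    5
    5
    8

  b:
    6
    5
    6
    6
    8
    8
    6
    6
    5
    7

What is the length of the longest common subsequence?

7

Let dp[i][j] be the LCS length of the first i values of a and the first j values of b. dp[i][j] = dp[i-1][j-1]+1 when the i-th and j-th values match, else max(dp[i-1][j], dp[i][j-1]).
    ·  6  5  6  6  8  8  6  6  5  7
 ·  0  0  0  0  0  0  0  0  0  0  0
 6  0  1  1  1  1  1  1  1  1  1  1
 6  0  1  1  2  2  2  2  2  2  2  2
 5  0  1  2  2  2  2  2  2  2  3  3
 8  0  1  2  2  2  3  3  3  3  3  3
 8  0  1  2  2  2  3  4  4  4  4  4
 6  0  1  2  3  3  3  4  5  5  5  5
 6  0  1  2  3  4  4  4  5  6  6  6
 6  0  1  2  3  4  4  4  5  6  6  6
 6  0  1  2  3  4  4  4  5  6  6  6
 5  0  1  2  3  4  4  4  5  6  7  7
 5  0  1  2  3  4  4  4  5  6  7  7
 8  0  1  2  3  4  5  5  5  6  7  7
dp[12][10] = 7. One LCS (by backtracking along matches): 6, 6, 8, 8, 6, 6, 5.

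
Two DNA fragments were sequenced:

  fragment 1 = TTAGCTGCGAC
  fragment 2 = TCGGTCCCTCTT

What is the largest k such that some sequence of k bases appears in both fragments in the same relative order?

Let dp[i][j] be the LCS length of the first i bases of fragment 1 and the first j bases of fragment 2. dp[i][j] = dp[i-1][j-1]+1 when the i-th and j-th bases match, else max(dp[i-1][j], dp[i][j-1]).
    ·  T  C  G  G  T  C  C  C  T  C  T  T
 ·  0  0  0  0  0  0  0  0  0  0  0  0  0
 T  0  1  1  1  1  1  1  1  1  1  1  1  1
 T  0  1  1  1  1  2  2  2  2  2  2  2  2
 A  0  1  1  1  1  2  2  2  2  2  2  2  2
 G  0  1  1  2  2  2  2  2  2  2  2  2  2
 C  0  1  2  2  2  2  3  3  3  3  3  3  3
 T  0  1  2  2  2  3  3  3  3  4  4  4  4
 G  0  1  2  3  3  3  3  3  3  4  4  4  4
 C  0  1  2  3  3  3  4  4  4  4  5  5  5
 G  0  1  2  3  4  4  4  4  4  4  5  5  5
 A  0  1  2  3  4  4  4  4  4  4  5  5  5
 C  0  1  2  3  4  4  5  5  5  5  5  5  5
dp[11][12] = 5. One LCS (by backtracking along matches): TTCTC.

5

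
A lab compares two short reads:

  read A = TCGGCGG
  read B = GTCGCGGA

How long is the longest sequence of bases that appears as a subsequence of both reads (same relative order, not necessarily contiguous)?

Match T at read A[1]=read B[2] → C at read A[2]=read B[3] → G at read A[4]=read B[4] → C at read A[5]=read B[5] → G at read A[6]=read B[6] → G at read A[7]=read B[7] — 6 bases in the same relative order in both. Since dp[7][8] = 6, nothing longer is possible.

6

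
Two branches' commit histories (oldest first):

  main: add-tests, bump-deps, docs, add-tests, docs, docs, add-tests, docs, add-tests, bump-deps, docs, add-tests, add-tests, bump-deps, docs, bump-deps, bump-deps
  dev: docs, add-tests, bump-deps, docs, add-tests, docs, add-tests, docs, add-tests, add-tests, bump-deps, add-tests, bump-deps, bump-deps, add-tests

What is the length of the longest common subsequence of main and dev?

12

Taking add-tests (main #1, dev #2), bump-deps (main #2, dev #3), docs (main #3, dev #4), add-tests (main #4, dev #5), docs (main #5, dev #6), docs (main #6, dev #8), add-tests (main #7, dev #9), add-tests (main #9, dev #10), bump-deps (main #10, dev #11), add-tests (main #13, dev #12), bump-deps (main #14, dev #13), bump-deps (main #16, dev #14) gives a common subsequence of length 12. Since dp[17][15] = 12, nothing longer is possible.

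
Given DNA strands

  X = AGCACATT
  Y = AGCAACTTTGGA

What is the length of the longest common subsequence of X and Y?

7

Let dp[i][j] be the LCS length of the first i bases of X and the first j bases of Y. dp[i][j] = dp[i-1][j-1]+1 when the i-th and j-th bases match, else max(dp[i-1][j], dp[i][j-1]).
    ·  A  G  C  A  A  C  T  T  T  G  G  A
 ·  0  0  0  0  0  0  0  0  0  0  0  0  0
 A  0  1  1  1  1  1  1  1  1  1  1  1  1
 G  0  1  2  2  2  2  2  2  2  2  2  2  2
 C  0  1  2  3  3  3  3  3  3  3  3  3  3
 A  0  1  2  3  4  4  4  4  4  4  4  4  4
 C  0  1  2  3  4  4  5  5  5  5  5  5  5
 A  0  1  2  3  4  5  5  5  5  5  5  5  6
 T  0  1  2  3  4  5  5  6  6  6  6  6  6
 T  0  1  2  3  4  5  5  6  7  7  7  7  7
dp[8][12] = 7. One LCS (by backtracking along matches): AGCACTT.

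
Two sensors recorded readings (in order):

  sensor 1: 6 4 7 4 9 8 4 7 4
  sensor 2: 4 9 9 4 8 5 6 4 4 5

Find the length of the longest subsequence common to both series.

Pick 4 at sensor 1[2]=sensor 2[1], 4 at sensor 1[4]=sensor 2[4], 8 at sensor 1[6]=sensor 2[5], 4 at sensor 1[7]=sensor 2[8], 4 at sensor 1[9]=sensor 2[9]; all 5 values appear in both, in order, and the DP table's final entry dp[9][10] is also 5, so no common subsequence is longer.

5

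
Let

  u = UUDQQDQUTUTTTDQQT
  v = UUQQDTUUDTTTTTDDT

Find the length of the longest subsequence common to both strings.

12

Pick U [1,1]; then U [2,2]; then Q [4,3]; then Q [5,4]; then D [6,5]; then U [8,8]; then T [9,11]; then T [11,12]; then T [12,13]; then T [13,14]; then D [14,16]; then T [17,17]; all 12 characters appear in both, in order, and the DP table's final entry dp[17][17] is also 12, so no common subsequence is longer.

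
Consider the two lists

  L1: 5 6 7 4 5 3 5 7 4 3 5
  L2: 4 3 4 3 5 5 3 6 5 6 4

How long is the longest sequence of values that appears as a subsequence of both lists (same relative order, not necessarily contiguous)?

5

One common subsequence of length 5: 5 [1,5], 5 [5,6], 3 [6,7], 5 [7,9], 4 [9,11], and the DP table's final entry dp[11][11] is also 5, so no common subsequence is longer.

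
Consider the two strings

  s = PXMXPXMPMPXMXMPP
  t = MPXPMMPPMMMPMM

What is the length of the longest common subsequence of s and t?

9

Pick P at s[1]=t[2]; then X at s[2]=t[3]; then M at s[3]=t[6]; then P at s[5]=t[8]; then M at s[7]=t[10]; then M at s[9]=t[11]; then P at s[10]=t[12]; then M at s[12]=t[13]; then M at s[14]=t[14]; all 9 characters appear in both, in order, and the DP table's final entry dp[16][14] is also 9, so no common subsequence is longer.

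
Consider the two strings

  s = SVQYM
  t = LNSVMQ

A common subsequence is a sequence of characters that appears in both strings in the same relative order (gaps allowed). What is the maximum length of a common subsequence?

Let dp[i][j] be the LCS length of the first i characters of s and the first j characters of t. dp[i][j] = dp[i-1][j-1]+1 when the i-th and j-th characters match, else max(dp[i-1][j], dp[i][j-1]).
    ·  L  N  S  V  M  Q
 ·  0  0  0  0  0  0  0
 S  0  0  0  1  1  1  1
 V  0  0  0  1  2  2  2
 Q  0  0  0  1  2  2  3
 Y  0  0  0  1  2  2  3
 M  0  0  0  1  2  3  3
dp[5][6] = 3. One LCS (by backtracking along matches): SVQ.

3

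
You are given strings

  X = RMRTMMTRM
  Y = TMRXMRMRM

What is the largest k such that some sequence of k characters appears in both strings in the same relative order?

Match R at X[1]=Y[3] → M at X[2]=Y[5] → R at X[3]=Y[6] → M at X[6]=Y[7] → R at X[8]=Y[8] → M at X[9]=Y[9] — 6 characters in the same relative order in both, and the DP table's final entry dp[9][9] is also 6, so no common subsequence is longer.

6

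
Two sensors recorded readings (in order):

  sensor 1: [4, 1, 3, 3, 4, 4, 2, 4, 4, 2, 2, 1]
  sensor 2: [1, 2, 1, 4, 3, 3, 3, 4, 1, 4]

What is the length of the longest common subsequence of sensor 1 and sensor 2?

5

Let dp[i][j] be the LCS length of the first i values of sensor 1 and the first j values of sensor 2. dp[i][j] = dp[i-1][j-1]+1 when the i-th and j-th values match, else max(dp[i-1][j], dp[i][j-1]).
    ·  1  2  1  4  3  3  3  4  1  4
 ·  0  0  0  0  0  0  0  0  0  0  0
 4  0  0  0  0  1  1  1  1  1  1  1
 1  0  1  1  1  1  1  1  1  1  2  2
 3  0  1  1  1  1  2  2  2  2  2  2
 3  0  1  1  1  1  2  3  3  3  3  3
 4  0  1  1  1  2  2  3  3  4  4  4
 4  0  1  1  1  2  2  3  3  4  4  5
 2  0  1  2  2  2  2  3  3  4  4  5
 4  0  1  2  2  3  3  3  3  4  4  5
 4  0  1  2  2  3  3  3  3  4  4  5
 2  0  1  2  2  3  3  3  3  4  4  5
 2  0  1  2  2  3  3  3  3  4  4  5
 1  0  1  2  3  3  3  3  3  4  5  5
dp[12][10] = 5. One LCS (by backtracking along matches): 4, 3, 3, 4, 4.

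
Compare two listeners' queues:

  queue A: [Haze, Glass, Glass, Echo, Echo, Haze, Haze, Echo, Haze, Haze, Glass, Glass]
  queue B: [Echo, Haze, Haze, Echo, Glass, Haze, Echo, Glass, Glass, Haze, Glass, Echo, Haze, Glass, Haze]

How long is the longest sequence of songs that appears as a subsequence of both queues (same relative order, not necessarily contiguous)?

8

Taking Echo (queue A #5, queue B #1), then Haze (queue A #6, queue B #2), then Haze (queue A #7, queue B #3), then Echo (queue A #8, queue B #4), then Haze (queue A #9, queue B #6), then Haze (queue A #10, queue B #10), then Glass (queue A #11, queue B #11), then Glass (queue A #12, queue B #14) gives a common subsequence of length 8, and the DP table's final entry dp[12][15] is also 8, so no common subsequence is longer.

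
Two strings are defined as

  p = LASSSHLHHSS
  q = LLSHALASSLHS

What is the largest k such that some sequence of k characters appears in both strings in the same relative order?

7

Taking L at p[1]=q[6] → A at p[2]=q[7] → S at p[4]=q[8] → S at p[5]=q[9] → L at p[7]=q[10] → H at p[9]=q[11] → S at p[11]=q[12] gives a common subsequence of length 7. dp[11][12] = 7 confirms this is the maximum.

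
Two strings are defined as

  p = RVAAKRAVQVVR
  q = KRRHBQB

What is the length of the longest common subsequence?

Let dp[i][j] be the LCS length of the first i characters of p and the first j characters of q. dp[i][j] = dp[i-1][j-1]+1 when the i-th and j-th characters match, else max(dp[i-1][j], dp[i][j-1]).
    ·  K  R  R  H  B  Q  B
 ·  0  0  0  0  0  0  0  0
 R  0  0  1  1  1  1  1  1
 V  0  0  1  1  1  1  1  1
 A  0  0  1  1  1  1  1  1
 A  0  0  1  1  1  1  1  1
 K  0  1  1  1  1  1  1  1
 R  0  1  2  2  2  2  2  2
 A  0  1  2  2  2  2  2  2
 V  0  1  2  2  2  2  2  2
 Q  0  1  2  2  2  2  3  3
 V  0  1  2  2  2  2  3  3
 V  0  1  2  2  2  2  3  3
 R  0  1  2  3  3  3  3  3
dp[12][7] = 3. One LCS (by backtracking along matches): RRQ.

3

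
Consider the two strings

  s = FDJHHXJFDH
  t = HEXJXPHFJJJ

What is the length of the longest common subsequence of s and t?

Pick H (s #4, t #1) → X (s #6, t #3) → J (s #7, t #4) → F (s #8, t #8); all 4 characters appear in both, in order, and the DP table's final entry dp[10][11] is also 4, so no common subsequence is longer.

4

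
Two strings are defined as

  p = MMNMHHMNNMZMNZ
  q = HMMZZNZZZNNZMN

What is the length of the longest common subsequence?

Taking M (p #1, q #2), then M (p #2, q #3), then N (p #3, q #6), then N (p #8, q #10), then N (p #9, q #11), then Z (p #11, q #12), then M (p #12, q #13), then N (p #13, q #14) gives a common subsequence of length 8. dp[14][14] = 8 confirms this is the maximum.

8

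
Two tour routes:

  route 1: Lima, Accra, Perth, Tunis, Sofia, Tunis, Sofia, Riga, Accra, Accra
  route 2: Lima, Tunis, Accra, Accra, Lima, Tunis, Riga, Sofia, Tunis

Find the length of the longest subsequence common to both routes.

5

Match Lima at route 1[1]=route 2[1], Accra at route 1[2]=route 2[4], Tunis at route 1[4]=route 2[6], Sofia at route 1[5]=route 2[8], Tunis at route 1[6]=route 2[9] — 5 stops in the same relative order in both. Since dp[10][9] = 5, nothing longer is possible.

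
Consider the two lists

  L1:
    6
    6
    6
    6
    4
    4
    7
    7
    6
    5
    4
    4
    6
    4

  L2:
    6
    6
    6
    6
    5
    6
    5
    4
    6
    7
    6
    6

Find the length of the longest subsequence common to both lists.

Taking 6 [1,2], 6 [2,3], 6 [3,4], 6 [4,6], 4 [5,8], 7 [8,10], 6 [9,11], 6 [13,12] gives a common subsequence of length 8, and the DP table's final entry dp[14][12] is also 8, so no common subsequence is longer.

8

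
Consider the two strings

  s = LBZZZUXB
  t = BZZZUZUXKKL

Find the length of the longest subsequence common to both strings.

Let dp[i][j] be the LCS length of the first i characters of s and the first j characters of t. dp[i][j] = dp[i-1][j-1]+1 when the i-th and j-th characters match, else max(dp[i-1][j], dp[i][j-1]).
    ·  B  Z  Z  Z  U  Z  U  X  K  K  L
 ·  0  0  0  0  0  0  0  0  0  0  0  0
 L  0  0  0  0  0  0  0  0  0  0  0  1
 B  0  1  1  1  1  1  1  1  1  1  1  1
 Z  0  1  2  2  2  2  2  2  2  2  2  2
 Z  0  1  2  3  3  3  3  3  3  3  3  3
 Z  0  1  2  3  4  4  4  4  4  4  4  4
 U  0  1  2  3  4  5  5  5  5  5  5  5
 X  0  1  2  3  4  5  5  5  6  6  6  6
 B  0  1  2  3  4  5  5  5  6  6  6  6
dp[8][11] = 6. One LCS (by backtracking along matches): BZZZUX.

6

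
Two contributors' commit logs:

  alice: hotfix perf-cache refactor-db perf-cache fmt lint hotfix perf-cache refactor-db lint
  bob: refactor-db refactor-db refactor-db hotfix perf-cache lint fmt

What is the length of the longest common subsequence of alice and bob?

4

Match refactor-db [3,3], hotfix [7,4], perf-cache [8,5], lint [10,6] — 4 commits in the same relative order in both, and the DP table's final entry dp[10][7] is also 4, so no common subsequence is longer.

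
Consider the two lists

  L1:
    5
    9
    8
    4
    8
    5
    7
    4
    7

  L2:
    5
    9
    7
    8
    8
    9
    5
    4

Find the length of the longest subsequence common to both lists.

6

Pick 5 at L1[1]=L2[1]; then 9 at L1[2]=L2[2]; then 8 at L1[3]=L2[4]; then 8 at L1[5]=L2[5]; then 5 at L1[6]=L2[7]; then 4 at L1[8]=L2[8]; all 6 values appear in both, in order. The LCS DP gives dp[9][8] = 6, so this is optimal.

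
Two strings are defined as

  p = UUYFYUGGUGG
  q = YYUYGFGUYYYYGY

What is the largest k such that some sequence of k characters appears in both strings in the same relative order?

7

Taking Y [3,1], Y [5,2], U [6,3], G [7,5], G [8,7], U [9,8], G [10,13] gives a common subsequence of length 7. Since dp[11][14] = 7, nothing longer is possible.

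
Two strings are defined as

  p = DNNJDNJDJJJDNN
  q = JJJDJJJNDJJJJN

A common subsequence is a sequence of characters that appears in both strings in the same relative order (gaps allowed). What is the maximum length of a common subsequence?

Pick D [1,4], N [3,8], D [5,9], J [7,10], J [9,11], J [10,12], J [11,13], N [14,14]; all 8 characters appear in both, in order. The LCS DP gives dp[14][14] = 8, so this is optimal.

8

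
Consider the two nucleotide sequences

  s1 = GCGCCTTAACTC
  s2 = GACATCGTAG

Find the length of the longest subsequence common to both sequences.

5

Taking G [1,1], then C [2,6], then G [3,7], then T [7,8], then A [8,9] gives a common subsequence of length 5. Since dp[12][10] = 5, nothing longer is possible.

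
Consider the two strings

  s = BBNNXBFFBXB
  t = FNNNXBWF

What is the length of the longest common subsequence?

Taking N (s #3, t #3); then N (s #4, t #4); then X (s #5, t #5); then B (s #6, t #6); then F (s #8, t #8) gives a common subsequence of length 5. dp[11][8] = 5 confirms this is the maximum.

5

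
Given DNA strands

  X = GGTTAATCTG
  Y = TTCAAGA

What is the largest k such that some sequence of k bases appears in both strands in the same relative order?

5

Match T (X #3, Y #1), then T (X #4, Y #2), then A (X #5, Y #4), then A (X #6, Y #5), then G (X #10, Y #6) — 5 bases in the same relative order in both. The LCS DP gives dp[10][7] = 5, so this is optimal.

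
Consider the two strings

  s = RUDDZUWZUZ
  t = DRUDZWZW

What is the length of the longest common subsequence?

6

Let dp[i][j] be the LCS length of the first i characters of s and the first j characters of t. dp[i][j] = dp[i-1][j-1]+1 when the i-th and j-th characters match, else max(dp[i-1][j], dp[i][j-1]).
    ·  D  R  U  D  Z  W  Z  W
 ·  0  0  0  0  0  0  0  0  0
 R  0  0  1  1  1  1  1  1  1
 U  0  0  1  2  2  2  2  2  2
 D  0  1  1  2  3  3  3  3  3
 D  0  1  1  2  3  3  3  3  3
 Z  0  1  1  2  3  4  4  4  4
 U  0  1  1  2  3  4  4  4  4
 W  0  1  1  2  3  4  5  5  5
 Z  0  1  1  2  3  4  5  6  6
 U  0  1  1  2  3  4  5  6  6
 Z  0  1  1  2  3  4  5  6  6
dp[10][8] = 6. One LCS (by backtracking along matches): RUDZWZ.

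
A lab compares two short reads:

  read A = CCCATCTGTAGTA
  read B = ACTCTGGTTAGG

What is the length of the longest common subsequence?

One common subsequence of length 8: C (read A #3, read B #2); then T (read A #5, read B #3); then C (read A #6, read B #4); then T (read A #7, read B #5); then G (read A #8, read B #7); then T (read A #9, read B #9); then A (read A #10, read B #10); then G (read A #11, read B #12). dp[13][12] = 8 confirms this is the maximum.

8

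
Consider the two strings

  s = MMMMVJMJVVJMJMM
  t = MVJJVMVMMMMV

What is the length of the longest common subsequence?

One common subsequence of length 9: M [4,1]; then V [5,2]; then J [6,3]; then J [8,4]; then V [9,5]; then V [10,7]; then M [12,9]; then M [14,10]; then M [15,11]. Since dp[15][12] = 9, nothing longer is possible.

9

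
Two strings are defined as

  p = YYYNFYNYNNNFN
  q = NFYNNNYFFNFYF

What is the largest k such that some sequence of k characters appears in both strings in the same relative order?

8

Pick N (p #4, q #1); then F (p #5, q #2); then Y (p #6, q #3); then N (p #7, q #4); then N (p #9, q #5); then N (p #10, q #6); then N (p #11, q #10); then F (p #12, q #13); all 8 characters appear in both, in order. dp[13][13] = 8 confirms this is the maximum.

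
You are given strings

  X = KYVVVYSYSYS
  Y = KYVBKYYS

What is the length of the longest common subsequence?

6

One common subsequence of length 6: K [1,1] → Y [2,2] → V [3,3] → Y [8,6] → Y [10,7] → S [11,8]. Since dp[11][8] = 6, nothing longer is possible.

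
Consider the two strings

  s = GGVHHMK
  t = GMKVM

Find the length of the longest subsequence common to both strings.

Let dp[i][j] be the LCS length of the first i characters of s and the first j characters of t. dp[i][j] = dp[i-1][j-1]+1 when the i-th and j-th characters match, else max(dp[i-1][j], dp[i][j-1]).
    ·  G  M  K  V  M
 ·  0  0  0  0  0  0
 G  0  1  1  1  1  1
 G  0  1  1  1  1  1
 V  0  1  1  1  2  2
 H  0  1  1  1  2  2
 H  0  1  1  1  2  2
 M  0  1  2  2  2  3
 K  0  1  2  3  3  3
dp[7][5] = 3. One LCS (by backtracking along matches): GVM.

3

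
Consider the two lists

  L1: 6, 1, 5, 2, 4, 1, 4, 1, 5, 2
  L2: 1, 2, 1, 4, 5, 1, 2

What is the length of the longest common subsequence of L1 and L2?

Let dp[i][j] be the LCS length of the first i values of L1 and the first j values of L2. dp[i][j] = dp[i-1][j-1]+1 when the i-th and j-th values match, else max(dp[i-1][j], dp[i][j-1]).
    ·  1  2  1  4  5  1  2
 ·  0  0  0  0  0  0  0  0
 6  0  0  0  0  0  0  0  0
 1  0  1  1  1  1  1  1  1
 5  0  1  1  1  1  2  2  2
 2  0  1  2  2  2  2  2  3
 4  0  1  2  2  3  3  3  3
 1  0  1  2  3  3  3  4  4
 4  0  1  2  3  4  4  4  4
 1  0  1  2  3  4  4  5  5
 5  0  1  2  3  4  5  5  5
 2  0  1  2  3  4  5  5  6
dp[10][7] = 6. One LCS (by backtracking along matches): 1, 2, 1, 4, 1, 2.

6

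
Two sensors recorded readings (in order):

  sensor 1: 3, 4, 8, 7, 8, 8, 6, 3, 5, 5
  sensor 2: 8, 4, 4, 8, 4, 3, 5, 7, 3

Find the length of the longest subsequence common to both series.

4

Match 4 at sensor 1[2]=sensor 2[3] → 8 at sensor 1[3]=sensor 2[4] → 7 at sensor 1[4]=sensor 2[8] → 3 at sensor 1[8]=sensor 2[9] — 4 values in the same relative order in both. Since dp[10][9] = 4, nothing longer is possible.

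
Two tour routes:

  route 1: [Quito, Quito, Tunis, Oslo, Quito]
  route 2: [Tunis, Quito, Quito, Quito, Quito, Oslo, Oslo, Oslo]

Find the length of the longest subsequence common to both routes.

One common subsequence of length 3: Quito [1,4], then Quito [2,5], then Oslo [4,8]. Since dp[5][8] = 3, nothing longer is possible.

3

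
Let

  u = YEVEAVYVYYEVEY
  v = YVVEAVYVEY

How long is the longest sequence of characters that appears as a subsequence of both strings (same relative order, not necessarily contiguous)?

Taking Y (u #1, v #1), V (u #3, v #3), E (u #4, v #4), A (u #5, v #5), V (u #8, v #6), Y (u #10, v #7), V (u #12, v #8), E (u #13, v #9), Y (u #14, v #10) gives a common subsequence of length 9, and the DP table's final entry dp[14][10] is also 9, so no common subsequence is longer.

9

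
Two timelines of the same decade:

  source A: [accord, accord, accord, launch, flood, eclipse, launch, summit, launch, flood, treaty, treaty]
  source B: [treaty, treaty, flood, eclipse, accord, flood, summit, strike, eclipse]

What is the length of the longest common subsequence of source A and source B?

Taking accord (source A #3, source B #5) → flood (source A #5, source B #6) → eclipse (source A #6, source B #9) gives a common subsequence of length 3. Since dp[12][9] = 3, nothing longer is possible.

3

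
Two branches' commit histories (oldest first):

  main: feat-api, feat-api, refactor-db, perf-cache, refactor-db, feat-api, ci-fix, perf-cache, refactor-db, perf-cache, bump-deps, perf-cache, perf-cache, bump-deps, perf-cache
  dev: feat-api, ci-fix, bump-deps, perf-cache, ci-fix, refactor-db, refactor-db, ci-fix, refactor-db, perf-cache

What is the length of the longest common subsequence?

Pick feat-api [1,1]; then refactor-db [3,6]; then refactor-db [5,7]; then ci-fix [7,8]; then refactor-db [9,9]; then perf-cache [15,10]; all 6 commits appear in both, in order. The LCS DP gives dp[15][10] = 6, so this is optimal.

6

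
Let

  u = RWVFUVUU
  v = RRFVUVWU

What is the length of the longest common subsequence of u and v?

One common subsequence of length 5: R (u #1, v #2), V (u #3, v #4), U (u #5, v #5), V (u #6, v #6), U (u #8, v #8). Since dp[8][8] = 5, nothing longer is possible.

5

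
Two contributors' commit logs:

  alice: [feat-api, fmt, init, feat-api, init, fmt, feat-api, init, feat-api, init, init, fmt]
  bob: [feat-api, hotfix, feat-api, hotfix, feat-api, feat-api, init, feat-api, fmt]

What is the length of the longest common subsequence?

Match feat-api at alice[1]=bob[3] → feat-api at alice[4]=bob[5] → feat-api at alice[7]=bob[6] → init at alice[8]=bob[7] → feat-api at alice[9]=bob[8] → fmt at alice[12]=bob[9] — 6 commits in the same relative order in both. The LCS DP gives dp[12][9] = 6, so this is optimal.

6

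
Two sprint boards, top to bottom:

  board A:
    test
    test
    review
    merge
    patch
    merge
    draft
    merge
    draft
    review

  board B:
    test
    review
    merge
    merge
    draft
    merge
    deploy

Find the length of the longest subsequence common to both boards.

6

Pick test [2,1]; then review [3,2]; then merge [4,3]; then merge [6,4]; then draft [7,5]; then merge [8,6]; all 6 tasks appear in both, in order. dp[10][7] = 6 confirms this is the maximum.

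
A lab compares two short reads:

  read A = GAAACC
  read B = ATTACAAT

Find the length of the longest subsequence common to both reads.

3

Let dp[i][j] be the LCS length of the first i bases of read A and the first j bases of read B. dp[i][j] = dp[i-1][j-1]+1 when the i-th and j-th bases match, else max(dp[i-1][j], dp[i][j-1]).
    ·  A  T  T  A  C  A  A  T
 ·  0  0  0  0  0  0  0  0  0
 G  0  0  0  0  0  0  0  0  0
 A  0  1  1  1  1  1  1  1  1
 A  0  1  1  1  2  2  2  2  2
 A  0  1  1  1  2  2  3  3  3
 C  0  1  1  1  2  3  3  3  3
 C  0  1  1  1  2  3  3  3  3
dp[6][8] = 3. One LCS (by backtracking along matches): AAA.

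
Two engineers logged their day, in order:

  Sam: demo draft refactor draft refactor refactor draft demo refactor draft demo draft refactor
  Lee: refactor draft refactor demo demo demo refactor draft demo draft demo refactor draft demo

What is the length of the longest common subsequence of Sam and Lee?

9

One common subsequence of length 9: refactor at Sam[3]=Lee[1] → draft at Sam[4]=Lee[2] → refactor at Sam[5]=Lee[3] → refactor at Sam[6]=Lee[7] → draft at Sam[7]=Lee[10] → demo at Sam[8]=Lee[11] → refactor at Sam[9]=Lee[12] → draft at Sam[10]=Lee[13] → demo at Sam[11]=Lee[14], and the DP table's final entry dp[13][14] is also 9, so no common subsequence is longer.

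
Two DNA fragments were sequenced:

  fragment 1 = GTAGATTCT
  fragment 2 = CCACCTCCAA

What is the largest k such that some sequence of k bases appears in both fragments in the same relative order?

Taking T [2,6] → A [3,9] → A [5,10] gives a common subsequence of length 3. dp[9][10] = 3 confirms this is the maximum.

3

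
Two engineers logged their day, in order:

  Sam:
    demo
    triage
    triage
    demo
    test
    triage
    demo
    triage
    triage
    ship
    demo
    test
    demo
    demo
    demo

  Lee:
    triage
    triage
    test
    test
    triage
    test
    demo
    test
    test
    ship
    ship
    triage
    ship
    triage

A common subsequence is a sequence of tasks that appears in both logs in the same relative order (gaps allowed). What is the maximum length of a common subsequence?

7

Taking triage [2,1]; then triage [3,2]; then test [5,4]; then triage [6,5]; then demo [7,7]; then triage [8,12]; then triage [9,14] gives a common subsequence of length 7. The LCS DP gives dp[15][14] = 7, so this is optimal.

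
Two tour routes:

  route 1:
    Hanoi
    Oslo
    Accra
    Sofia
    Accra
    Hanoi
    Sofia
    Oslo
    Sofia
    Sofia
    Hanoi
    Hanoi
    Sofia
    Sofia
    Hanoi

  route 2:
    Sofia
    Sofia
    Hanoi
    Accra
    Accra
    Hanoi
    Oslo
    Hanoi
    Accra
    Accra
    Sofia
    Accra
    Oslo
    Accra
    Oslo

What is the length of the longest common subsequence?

One common subsequence of length 7: Hanoi [1,3], then Accra [3,4], then Accra [5,5], then Hanoi [6,6], then Oslo [8,7], then Hanoi [11,8], then Sofia [13,11]. The LCS DP gives dp[15][15] = 7, so this is optimal.

7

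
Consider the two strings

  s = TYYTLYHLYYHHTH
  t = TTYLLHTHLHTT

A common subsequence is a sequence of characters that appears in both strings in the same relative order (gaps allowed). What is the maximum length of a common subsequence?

Pick T [1,2], then Y [2,3], then T [4,7], then H [7,8], then L [8,9], then H [11,10], then T [13,12]; all 7 characters appear in both, in order. The LCS DP gives dp[14][12] = 7, so this is optimal.

7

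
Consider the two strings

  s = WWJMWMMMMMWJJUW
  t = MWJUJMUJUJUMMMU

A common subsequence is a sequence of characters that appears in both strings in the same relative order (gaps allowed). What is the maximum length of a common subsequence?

7

One common subsequence of length 7: W (s #1, t #2) → J (s #3, t #5) → M (s #4, t #6) → M (s #8, t #12) → M (s #9, t #13) → M (s #10, t #14) → U (s #14, t #15), and the DP table's final entry dp[15][15] is also 7, so no common subsequence is longer.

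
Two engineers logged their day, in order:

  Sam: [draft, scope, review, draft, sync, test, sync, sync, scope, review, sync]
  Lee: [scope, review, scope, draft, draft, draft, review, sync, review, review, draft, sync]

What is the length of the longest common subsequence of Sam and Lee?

Taking scope at Sam[2]=Lee[1] → review at Sam[3]=Lee[2] → draft at Sam[4]=Lee[6] → sync at Sam[5]=Lee[8] → review at Sam[10]=Lee[10] → sync at Sam[11]=Lee[12] gives a common subsequence of length 6, and the DP table's final entry dp[11][12] is also 6, so no common subsequence is longer.

6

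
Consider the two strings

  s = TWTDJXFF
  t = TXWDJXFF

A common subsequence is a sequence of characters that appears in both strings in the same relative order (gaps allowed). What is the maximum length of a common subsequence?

Taking T (s #1, t #1), then W (s #2, t #3), then D (s #4, t #4), then J (s #5, t #5), then X (s #6, t #6), then F (s #7, t #7), then F (s #8, t #8) gives a common subsequence of length 7. The LCS DP gives dp[8][8] = 7, so this is optimal.

7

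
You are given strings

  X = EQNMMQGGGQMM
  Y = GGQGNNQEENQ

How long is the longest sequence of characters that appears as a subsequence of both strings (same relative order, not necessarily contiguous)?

One common subsequence of length 4: Q at X[2]=Y[3] → N at X[3]=Y[6] → Q at X[6]=Y[7] → Q at X[10]=Y[11]. Since dp[12][11] = 4, nothing longer is possible.

4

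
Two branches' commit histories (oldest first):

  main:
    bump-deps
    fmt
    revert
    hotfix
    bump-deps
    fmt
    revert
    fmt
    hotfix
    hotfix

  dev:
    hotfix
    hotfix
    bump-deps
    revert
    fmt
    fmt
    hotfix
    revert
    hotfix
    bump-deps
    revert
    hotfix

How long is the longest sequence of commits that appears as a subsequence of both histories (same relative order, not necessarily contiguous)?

Match bump-deps at main[1]=dev[3] → fmt at main[2]=dev[6] → revert at main[3]=dev[8] → hotfix at main[4]=dev[9] → bump-deps at main[5]=dev[10] → revert at main[7]=dev[11] → hotfix at main[10]=dev[12] — 7 commits in the same relative order in both. dp[10][12] = 7 confirms this is the maximum.

7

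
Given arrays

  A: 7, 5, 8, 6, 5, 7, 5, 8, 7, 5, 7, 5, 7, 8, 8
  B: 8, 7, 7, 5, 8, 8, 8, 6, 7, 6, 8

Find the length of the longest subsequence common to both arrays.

6

Pick 7 at A[1]=B[3]; then 5 at A[2]=B[4]; then 8 at A[3]=B[7]; then 6 at A[4]=B[8]; then 7 at A[6]=B[9]; then 8 at A[15]=B[11]; all 6 values appear in both, in order. dp[15][11] = 6 confirms this is the maximum.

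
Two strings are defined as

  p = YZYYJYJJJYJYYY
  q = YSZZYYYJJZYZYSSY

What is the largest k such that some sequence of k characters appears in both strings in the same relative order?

Pick Y at p[1]=q[1], Z at p[2]=q[4], Y at p[3]=q[5], Y at p[4]=q[6], Y at p[6]=q[7], J at p[7]=q[8], J at p[8]=q[9], Y at p[10]=q[11], Y at p[12]=q[13], Y at p[14]=q[16]; all 10 characters appear in both, in order. The LCS DP gives dp[14][16] = 10, so this is optimal.

10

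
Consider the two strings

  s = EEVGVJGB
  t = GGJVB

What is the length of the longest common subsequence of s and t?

Match G [4,2] → V [5,4] → B [8,5] — 3 characters in the same relative order in both. Since dp[8][5] = 3, nothing longer is possible.

3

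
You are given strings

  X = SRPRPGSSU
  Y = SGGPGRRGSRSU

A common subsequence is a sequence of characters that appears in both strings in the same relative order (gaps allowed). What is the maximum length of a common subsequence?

7

Let dp[i][j] be the LCS length of the first i characters of X and the first j characters of Y. dp[i][j] = dp[i-1][j-1]+1 when the i-th and j-th characters match, else max(dp[i-1][j], dp[i][j-1]).
    ·  S  G  G  P  G  R  R  G  S  R  S  U
 ·  0  0  0  0  0  0  0  0  0  0  0  0  0
 S  0  1  1  1  1  1  1  1  1  1  1  1  1
 R  0  1  1  1  1  1  2  2  2  2  2  2  2
 P  0  1  1  1  2  2  2  2  2  2  2  2  2
 R  0  1  1  1  2  2  3  3  3  3  3  3  3
 P  0  1  1  1  2  2  3  3  3  3  3  3  3
 G  0  1  2  2  2  3  3  3  4  4  4  4  4
 S  0  1  2  2  2  3  3  3  4  5  5  5  5
 S  0  1  2  2  2  3  3  3  4  5  5  6  6
 U  0  1  2  2  2  3  3  3  4  5  5  6  7
dp[9][12] = 7. One LCS (by backtracking along matches): SRRGSSU.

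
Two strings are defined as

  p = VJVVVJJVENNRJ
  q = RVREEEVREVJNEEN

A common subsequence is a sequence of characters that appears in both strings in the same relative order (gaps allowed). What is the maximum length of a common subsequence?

Pick V at p[1]=q[2] → V at p[3]=q[7] → V at p[5]=q[10] → J at p[6]=q[11] → E at p[9]=q[14] → N at p[11]=q[15]; all 6 characters appear in both, in order. dp[13][15] = 6 confirms this is the maximum.

6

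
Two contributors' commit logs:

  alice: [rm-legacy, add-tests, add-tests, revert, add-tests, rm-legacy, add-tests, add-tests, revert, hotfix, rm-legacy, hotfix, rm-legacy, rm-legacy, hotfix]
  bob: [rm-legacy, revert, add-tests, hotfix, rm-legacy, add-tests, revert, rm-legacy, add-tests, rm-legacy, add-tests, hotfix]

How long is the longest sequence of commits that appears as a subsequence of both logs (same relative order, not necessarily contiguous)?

Taking rm-legacy at alice[1]=bob[1], then revert at alice[4]=bob[2], then add-tests at alice[5]=bob[3], then rm-legacy at alice[6]=bob[5], then add-tests at alice[8]=bob[6], then revert at alice[9]=bob[7], then rm-legacy at alice[11]=bob[8], then rm-legacy at alice[13]=bob[10], then hotfix at alice[15]=bob[12] gives a common subsequence of length 9. Since dp[15][12] = 9, nothing longer is possible.

9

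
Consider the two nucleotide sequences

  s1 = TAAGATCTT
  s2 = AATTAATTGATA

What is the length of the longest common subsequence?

One common subsequence of length 6: T [1,4] → A [2,5] → A [3,6] → G [4,9] → A [5,10] → T [6,11]. Since dp[9][12] = 6, nothing longer is possible.

6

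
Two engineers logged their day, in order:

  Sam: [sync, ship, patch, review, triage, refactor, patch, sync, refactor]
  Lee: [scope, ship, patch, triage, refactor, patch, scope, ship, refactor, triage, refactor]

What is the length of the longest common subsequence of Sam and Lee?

6

Taking ship at Sam[2]=Lee[2]; then patch at Sam[3]=Lee[3]; then triage at Sam[5]=Lee[4]; then refactor at Sam[6]=Lee[5]; then patch at Sam[7]=Lee[6]; then refactor at Sam[9]=Lee[11] gives a common subsequence of length 6, and the DP table's final entry dp[9][11] is also 6, so no common subsequence is longer.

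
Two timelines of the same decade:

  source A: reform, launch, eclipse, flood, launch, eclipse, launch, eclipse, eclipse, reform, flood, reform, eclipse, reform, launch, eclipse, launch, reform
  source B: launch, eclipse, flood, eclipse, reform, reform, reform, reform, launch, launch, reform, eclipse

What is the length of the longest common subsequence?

10

Pick launch at source A[2]=source B[1], eclipse at source A[3]=source B[2], flood at source A[4]=source B[3], eclipse at source A[6]=source B[4], reform at source A[10]=source B[6], reform at source A[12]=source B[7], reform at source A[14]=source B[8], launch at source A[15]=source B[9], launch at source A[17]=source B[10], reform at source A[18]=source B[11]; all 10 events appear in both, in order. The LCS DP gives dp[18][12] = 10, so this is optimal.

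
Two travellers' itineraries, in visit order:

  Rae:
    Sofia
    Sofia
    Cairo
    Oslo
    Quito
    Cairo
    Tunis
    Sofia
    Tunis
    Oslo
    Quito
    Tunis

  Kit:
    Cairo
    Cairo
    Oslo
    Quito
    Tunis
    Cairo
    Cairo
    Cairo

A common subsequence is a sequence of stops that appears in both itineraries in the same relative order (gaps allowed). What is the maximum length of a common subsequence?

5

Pick Cairo at Rae[3]=Kit[1], then Cairo at Rae[6]=Kit[2], then Oslo at Rae[10]=Kit[3], then Quito at Rae[11]=Kit[4], then Tunis at Rae[12]=Kit[5]; all 5 stops appear in both, in order, and the DP table's final entry dp[12][8] is also 5, so no common subsequence is longer.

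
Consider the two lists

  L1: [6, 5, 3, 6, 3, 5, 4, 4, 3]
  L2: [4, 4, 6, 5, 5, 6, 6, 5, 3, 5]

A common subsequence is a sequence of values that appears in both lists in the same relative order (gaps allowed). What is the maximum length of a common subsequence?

Pick 6 (L1 #1, L2 #3), then 5 (L1 #2, L2 #5), then 6 (L1 #4, L2 #7), then 3 (L1 #5, L2 #9), then 5 (L1 #6, L2 #10); all 5 values appear in both, in order. Since dp[9][10] = 5, nothing longer is possible.

5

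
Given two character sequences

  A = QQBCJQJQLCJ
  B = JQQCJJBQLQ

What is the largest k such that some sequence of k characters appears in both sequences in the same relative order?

Taking Q (A #1, B #2) → Q (A #2, B #3) → C (A #4, B #4) → J (A #5, B #5) → J (A #7, B #6) → Q (A #8, B #8) → L (A #9, B #9) gives a common subsequence of length 7. The LCS DP gives dp[11][10] = 7, so this is optimal.

7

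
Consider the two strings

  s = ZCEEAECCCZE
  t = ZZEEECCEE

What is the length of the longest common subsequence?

7

Taking Z (s #1, t #2) → E (s #3, t #3) → E (s #4, t #4) → E (s #6, t #5) → C (s #7, t #6) → C (s #8, t #7) → E (s #11, t #9) gives a common subsequence of length 7. dp[11][9] = 7 confirms this is the maximum.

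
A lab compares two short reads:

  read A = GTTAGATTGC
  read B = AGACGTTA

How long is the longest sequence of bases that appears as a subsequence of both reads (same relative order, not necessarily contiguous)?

Let dp[i][j] be the LCS length of the first i bases of read A and the first j bases of read B. dp[i][j] = dp[i-1][j-1]+1 when the i-th and j-th bases match, else max(dp[i-1][j], dp[i][j-1]).
    ·  A  G  A  C  G  T  T  A
 ·  0  0  0  0  0  0  0  0  0
 G  0  0  1  1  1  1  1  1  1
 T  0  0  1  1  1  1  2  2  2
 T  0  0  1  1  1  1  2  3  3
 A  0  1  1  2  2  2  2  3  4
 G  0  1  2  2  2  3  3  3  4
 A  0  1  2  3  3  3  3  3  4
 T  0  1  2  3  3  3  4  4  4
 T  0  1  2  3  3  3  4  5  5
 G  0  1  2  3  3  4  4  5  5
 C  0  1  2  3  4  4  4  5  5
dp[10][8] = 5. One LCS (by backtracking along matches): GAGTT.

5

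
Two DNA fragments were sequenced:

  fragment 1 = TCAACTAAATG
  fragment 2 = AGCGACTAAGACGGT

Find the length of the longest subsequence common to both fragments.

Taking C (fragment 1 #2, fragment 2 #3), then A (fragment 1 #4, fragment 2 #5), then C (fragment 1 #5, fragment 2 #6), then T (fragment 1 #6, fragment 2 #7), then A (fragment 1 #7, fragment 2 #8), then A (fragment 1 #8, fragment 2 #9), then A (fragment 1 #9, fragment 2 #11), then T (fragment 1 #10, fragment 2 #15) gives a common subsequence of length 8, and the DP table's final entry dp[11][15] is also 8, so no common subsequence is longer.

8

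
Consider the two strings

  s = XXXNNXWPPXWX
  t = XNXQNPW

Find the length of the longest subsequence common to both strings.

One common subsequence of length 5: X (s #1, t #1); then X (s #2, t #3); then N (s #5, t #5); then P (s #9, t #6); then W (s #11, t #7). dp[12][7] = 5 confirms this is the maximum.

5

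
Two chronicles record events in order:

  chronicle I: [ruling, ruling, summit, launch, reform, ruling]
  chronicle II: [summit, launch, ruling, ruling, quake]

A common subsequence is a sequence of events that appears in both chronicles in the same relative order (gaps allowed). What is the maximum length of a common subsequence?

Pick summit at chronicle I[3]=chronicle II[1] → launch at chronicle I[4]=chronicle II[2] → ruling at chronicle I[6]=chronicle II[4]; all 3 events appear in both, in order. Since dp[6][5] = 3, nothing longer is possible.

3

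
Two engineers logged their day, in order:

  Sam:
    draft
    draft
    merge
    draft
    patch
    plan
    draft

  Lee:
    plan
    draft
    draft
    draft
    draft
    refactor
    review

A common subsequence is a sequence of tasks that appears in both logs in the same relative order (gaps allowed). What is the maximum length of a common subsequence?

One common subsequence of length 4: draft [1,2], then draft [2,3], then draft [4,4], then draft [7,5]. The LCS DP gives dp[7][7] = 4, so this is optimal.

4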